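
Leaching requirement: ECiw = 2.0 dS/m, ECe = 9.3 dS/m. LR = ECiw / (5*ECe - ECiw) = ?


LR = ECiw / (5*ECe - ECiw)
LR = 2.0 / (5*9.3 - 2.0)
LR = 2.0 / 44.5000

0.0449


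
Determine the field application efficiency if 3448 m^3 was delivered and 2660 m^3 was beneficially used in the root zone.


Ea = V_root / V_field * 100 = 2660 / 3448 * 100 = 77.1462%

77.1462 %


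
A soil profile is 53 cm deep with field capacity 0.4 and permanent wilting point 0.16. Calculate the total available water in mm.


AWC = (FC - PWP) * d * 10
AWC = (0.4 - 0.16) * 53 * 10
AWC = 0.2400 * 53 * 10

127.2000 mm


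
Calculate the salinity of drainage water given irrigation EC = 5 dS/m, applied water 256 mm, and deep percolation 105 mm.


EC_dw = EC_iw * D_iw / D_dw
EC_dw = 5 * 256 / 105
EC_dw = 1280 / 105

12.1905 dS/m


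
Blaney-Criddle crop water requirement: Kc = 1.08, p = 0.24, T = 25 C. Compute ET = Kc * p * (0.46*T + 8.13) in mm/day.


ET = Kc * p * (0.46*T + 8.13)
ET = 1.08 * 0.24 * (0.46*25 + 8.13)
ET = 1.08 * 0.24 * 19.6300

5.0881 mm/day


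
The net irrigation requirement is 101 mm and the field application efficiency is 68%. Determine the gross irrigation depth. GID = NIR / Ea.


Ea = 68% = 0.68
GID = NIR / Ea = 101 / 0.68 = 148.5294 mm

148.5294 mm


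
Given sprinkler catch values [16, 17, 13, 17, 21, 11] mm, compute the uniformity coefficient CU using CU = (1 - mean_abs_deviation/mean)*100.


mean = 15.833333 mm
MAD = 2.555556 mm
CU = (1 - 2.555556/15.833333)*100

83.8596 %


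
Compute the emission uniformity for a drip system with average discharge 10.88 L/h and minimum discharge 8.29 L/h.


EU = (q_min/q_avg)*100 = (8.29/10.88)*100 = 76.1949%

76.1949 %


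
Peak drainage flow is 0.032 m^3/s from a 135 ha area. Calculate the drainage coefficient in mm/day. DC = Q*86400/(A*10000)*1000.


DC = Q * 86400 / (A * 10000) * 1000
DC = 0.032 * 86400 / (135 * 10000) * 1000
DC = 2764800.0000 / 1350000

2.0480 mm/day


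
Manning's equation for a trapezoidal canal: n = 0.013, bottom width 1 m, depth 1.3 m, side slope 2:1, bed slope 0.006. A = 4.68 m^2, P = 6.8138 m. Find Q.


R = A/P = 4.68/6.8138 = 0.686841
Q = (1/0.013) * 4.68 * 0.686841^(2/3) * 0.006^0.5

21.7078 m^3/s


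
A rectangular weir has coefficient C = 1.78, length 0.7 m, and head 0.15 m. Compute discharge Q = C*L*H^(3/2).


Q = C * L * H^(3/2) = 1.78 * 0.7 * 0.15^1.5 = 1.78 * 0.7 * 0.058095

0.0724 m^3/s


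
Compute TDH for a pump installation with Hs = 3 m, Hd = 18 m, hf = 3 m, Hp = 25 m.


TDH = Hs + Hd + hf + Hp = 3 + 18 + 3 + 25 = 49

49 m


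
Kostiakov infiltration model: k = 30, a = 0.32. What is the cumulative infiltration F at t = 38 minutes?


F = k * t^a = 30 * 38^0.32
F = 30 * 3.202807

96.0842 mm


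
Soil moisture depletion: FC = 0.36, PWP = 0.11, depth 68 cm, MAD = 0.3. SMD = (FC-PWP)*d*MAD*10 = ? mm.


SMD = (FC - PWP) * d * MAD * 10
SMD = (0.36 - 0.11) * 68 * 0.3 * 10
SMD = 0.2500 * 68 * 0.3 * 10

51.0000 mm


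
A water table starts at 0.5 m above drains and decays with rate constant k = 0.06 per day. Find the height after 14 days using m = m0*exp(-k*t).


m = m0 * exp(-k*t)
m = 0.5 * exp(-0.06 * 14)
m = 0.5 * exp(-0.8400)

0.2159 m


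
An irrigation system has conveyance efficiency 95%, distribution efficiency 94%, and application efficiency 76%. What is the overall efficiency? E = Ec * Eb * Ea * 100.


Ec = 0.95, Eb = 0.94, Ea = 0.76
E = 0.95 * 0.94 * 0.76 * 100 = 67.8680%

67.8680 %


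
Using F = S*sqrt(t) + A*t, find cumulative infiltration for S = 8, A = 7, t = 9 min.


F = S*sqrt(t) + A*t
F = 8*sqrt(9) + 7*9
F = 8*3.000000 + 63

87.0000 mm


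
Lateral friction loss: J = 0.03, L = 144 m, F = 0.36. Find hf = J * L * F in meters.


hf = J * L * F = 0.03 * 144 * 0.36 = 1.5552 m

1.5552 m


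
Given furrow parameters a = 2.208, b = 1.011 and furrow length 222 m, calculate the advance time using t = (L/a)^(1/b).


t = (L/a)^(1/b)
t = (222/2.208)^(1/1.011)
t = 100.543478^(1/1.011)

95.6242 min


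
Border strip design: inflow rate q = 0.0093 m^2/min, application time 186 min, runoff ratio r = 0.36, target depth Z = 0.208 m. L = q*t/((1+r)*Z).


L = q*t/((1+r)*Z)
L = 0.0093*186/((1+0.36)*0.208)
L = 1.7298/0.28288

6.1150 m


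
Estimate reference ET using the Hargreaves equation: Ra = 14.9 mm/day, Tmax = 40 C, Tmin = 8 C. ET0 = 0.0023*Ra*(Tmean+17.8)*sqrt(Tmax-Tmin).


Tmean = (Tmax + Tmin)/2 = (40 + 8)/2 = 24.0
ET0 = 0.0023 * 14.9 * (24.0 + 17.8) * sqrt(40 - 8)
ET0 = 0.0023 * 14.9 * 41.8 * 5.656854

8.1034 mm/day


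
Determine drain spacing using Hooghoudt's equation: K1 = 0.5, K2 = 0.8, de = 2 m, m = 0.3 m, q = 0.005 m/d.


S^2 = 8*K2*de*m/q + 4*K1*m^2/q
S^2 = 8*0.8*2*0.3/0.005 + 4*0.5*0.3^2/0.005
S = sqrt(804.0000)

28.3549 m


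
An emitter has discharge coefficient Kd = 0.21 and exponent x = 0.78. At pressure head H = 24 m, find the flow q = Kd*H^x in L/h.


q = Kd * H^x = 0.21 * 24^0.78 = 0.21 * 11.927921

2.5049 L/h


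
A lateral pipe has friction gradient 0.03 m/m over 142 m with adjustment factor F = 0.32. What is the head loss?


hf = J * L * F = 0.03 * 142 * 0.32 = 1.3632 m

1.3632 m


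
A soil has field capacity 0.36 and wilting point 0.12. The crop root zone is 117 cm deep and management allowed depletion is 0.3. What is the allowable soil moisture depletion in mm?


SMD = (FC - PWP) * d * MAD * 10
SMD = (0.36 - 0.12) * 117 * 0.3 * 10
SMD = 0.2400 * 117 * 0.3 * 10

84.2400 mm


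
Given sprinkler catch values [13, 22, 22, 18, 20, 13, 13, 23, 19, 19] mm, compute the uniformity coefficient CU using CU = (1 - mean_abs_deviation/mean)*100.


mean = 18.200000 mm
MAD = 3.160000 mm
CU = (1 - 3.160000/18.200000)*100

82.6374 %


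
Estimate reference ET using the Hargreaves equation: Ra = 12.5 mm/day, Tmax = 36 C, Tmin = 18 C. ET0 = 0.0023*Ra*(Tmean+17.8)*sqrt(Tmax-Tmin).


Tmean = (Tmax + Tmin)/2 = (36 + 18)/2 = 27.0
ET0 = 0.0023 * 12.5 * (27.0 + 17.8) * sqrt(36 - 18)
ET0 = 0.0023 * 12.5 * 44.8 * 4.242641

5.4645 mm/day


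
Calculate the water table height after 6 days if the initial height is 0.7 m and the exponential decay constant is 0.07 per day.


m = m0 * exp(-k*t)
m = 0.7 * exp(-0.07 * 6)
m = 0.7 * exp(-0.4200)

0.4599 m


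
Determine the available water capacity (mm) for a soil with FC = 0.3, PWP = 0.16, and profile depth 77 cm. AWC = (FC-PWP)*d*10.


AWC = (FC - PWP) * d * 10
AWC = (0.3 - 0.16) * 77 * 10
AWC = 0.1400 * 77 * 10

107.8000 mm


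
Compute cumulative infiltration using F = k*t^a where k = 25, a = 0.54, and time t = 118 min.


F = k * t^a = 25 * 118^0.54
F = 25 * 13.146686

328.6671 mm


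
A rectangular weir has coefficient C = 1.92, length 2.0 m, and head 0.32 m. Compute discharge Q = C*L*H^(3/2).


Q = C * L * H^(3/2) = 1.92 * 2.0 * 0.32^1.5 = 1.92 * 2.0 * 0.181019

0.6951 m^3/s


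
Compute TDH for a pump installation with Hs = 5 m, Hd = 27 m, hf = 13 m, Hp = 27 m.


TDH = Hs + Hd + hf + Hp = 5 + 27 + 13 + 27 = 72

72 m


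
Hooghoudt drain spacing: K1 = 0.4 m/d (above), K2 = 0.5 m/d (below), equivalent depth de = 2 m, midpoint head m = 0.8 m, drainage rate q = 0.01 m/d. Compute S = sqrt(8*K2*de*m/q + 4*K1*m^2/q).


S^2 = 8*K2*de*m/q + 4*K1*m^2/q
S^2 = 8*0.5*2*0.8/0.01 + 4*0.4*0.8^2/0.01
S = sqrt(742.4000)

27.2470 m


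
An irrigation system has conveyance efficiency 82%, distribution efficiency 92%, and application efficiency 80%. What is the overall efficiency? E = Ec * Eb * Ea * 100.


Ec = 0.82, Eb = 0.92, Ea = 0.8
E = 0.82 * 0.92 * 0.8 * 100 = 60.3520%

60.3520 %


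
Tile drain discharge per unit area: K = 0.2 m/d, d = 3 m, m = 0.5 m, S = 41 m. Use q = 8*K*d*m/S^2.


q = 8*K*d*m/S^2
q = 8*0.2*3*0.5/41^2
q = 2.4000 / 1681

0.0014 m/d


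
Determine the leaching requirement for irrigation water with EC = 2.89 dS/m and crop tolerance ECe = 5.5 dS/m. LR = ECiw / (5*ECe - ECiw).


LR = ECiw / (5*ECe - ECiw)
LR = 2.89 / (5*5.5 - 2.89)
LR = 2.89 / 24.6100

0.1174


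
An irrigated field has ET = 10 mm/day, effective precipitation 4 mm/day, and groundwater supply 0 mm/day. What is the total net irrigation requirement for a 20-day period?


Daily deficit = ET - Pe - GW = 10 - 4 - 0 = 6 mm/day
NIR = 6 * 20 = 120 mm

120.0000 mm


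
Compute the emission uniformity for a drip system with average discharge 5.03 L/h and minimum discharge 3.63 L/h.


EU = (q_min/q_avg)*100 = (3.63/5.03)*100 = 72.1670%

72.1670 %


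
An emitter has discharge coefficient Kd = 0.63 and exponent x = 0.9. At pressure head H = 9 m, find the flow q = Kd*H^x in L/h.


q = Kd * H^x = 0.63 * 9^0.9 = 0.63 * 7.224674

4.5515 L/h


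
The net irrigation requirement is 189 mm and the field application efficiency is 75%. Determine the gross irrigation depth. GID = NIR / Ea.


Ea = 75% = 0.75
GID = NIR / Ea = 189 / 0.75 = 252.0000 mm

252.0000 mm


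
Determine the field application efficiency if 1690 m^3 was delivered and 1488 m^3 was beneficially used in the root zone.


Ea = V_root / V_field * 100 = 1488 / 1690 * 100 = 88.0473%

88.0473 %


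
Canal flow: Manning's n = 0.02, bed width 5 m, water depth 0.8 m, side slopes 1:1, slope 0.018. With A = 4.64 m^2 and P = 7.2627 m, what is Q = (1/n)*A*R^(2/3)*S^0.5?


R = A/P = 4.64/7.2627 = 0.638881
Q = (1/0.02) * 4.64 * 0.638881^(2/3) * 0.018^0.5

23.0890 m^3/s


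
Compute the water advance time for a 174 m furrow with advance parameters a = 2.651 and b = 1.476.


t = (L/a)^(1/b)
t = (174/2.651)^(1/1.476)
t = 65.635609^(1/1.476)

17.0265 min


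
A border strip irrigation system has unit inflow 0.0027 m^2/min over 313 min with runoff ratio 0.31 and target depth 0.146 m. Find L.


L = q*t/((1+r)*Z)
L = 0.0027*313/((1+0.31)*0.146)
L = 0.8451/0.19126

4.4186 m


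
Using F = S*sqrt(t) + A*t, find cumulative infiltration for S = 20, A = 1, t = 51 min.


F = S*sqrt(t) + A*t
F = 20*sqrt(51) + 1*51
F = 20*7.141428 + 51

193.8286 mm


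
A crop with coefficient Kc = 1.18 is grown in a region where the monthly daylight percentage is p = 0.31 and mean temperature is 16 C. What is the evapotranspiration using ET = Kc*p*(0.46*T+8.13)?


ET = Kc * p * (0.46*T + 8.13)
ET = 1.18 * 0.31 * (0.46*16 + 8.13)
ET = 1.18 * 0.31 * 15.4900

5.6662 mm/day


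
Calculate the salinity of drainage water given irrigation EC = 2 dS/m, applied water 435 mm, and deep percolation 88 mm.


EC_dw = EC_iw * D_iw / D_dw
EC_dw = 2 * 435 / 88
EC_dw = 870 / 88

9.8864 dS/m


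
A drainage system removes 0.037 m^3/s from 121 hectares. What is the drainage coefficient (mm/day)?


DC = Q * 86400 / (A * 10000) * 1000
DC = 0.037 * 86400 / (121 * 10000) * 1000
DC = 3196800.0000 / 1210000

2.6420 mm/day


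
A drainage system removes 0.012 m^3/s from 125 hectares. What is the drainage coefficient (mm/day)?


DC = Q * 86400 / (A * 10000) * 1000
DC = 0.012 * 86400 / (125 * 10000) * 1000
DC = 1036800.0000 / 1250000

0.8294 mm/day


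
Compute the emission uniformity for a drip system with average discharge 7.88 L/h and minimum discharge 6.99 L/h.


EU = (q_min/q_avg)*100 = (6.99/7.88)*100 = 88.7056%

88.7056 %


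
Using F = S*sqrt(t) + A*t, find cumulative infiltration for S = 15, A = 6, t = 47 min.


F = S*sqrt(t) + A*t
F = 15*sqrt(47) + 6*47
F = 15*6.855655 + 282

384.8348 mm


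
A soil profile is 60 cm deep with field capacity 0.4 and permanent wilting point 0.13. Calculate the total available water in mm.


AWC = (FC - PWP) * d * 10
AWC = (0.4 - 0.13) * 60 * 10
AWC = 0.2700 * 60 * 10

162.0000 mm


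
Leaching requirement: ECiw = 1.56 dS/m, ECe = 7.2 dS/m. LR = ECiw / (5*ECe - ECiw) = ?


LR = ECiw / (5*ECe - ECiw)
LR = 1.56 / (5*7.2 - 1.56)
LR = 1.56 / 34.4400

0.0453


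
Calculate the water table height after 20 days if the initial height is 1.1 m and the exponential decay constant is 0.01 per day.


m = m0 * exp(-k*t)
m = 1.1 * exp(-0.01 * 20)
m = 1.1 * exp(-0.2000)

0.9006 m


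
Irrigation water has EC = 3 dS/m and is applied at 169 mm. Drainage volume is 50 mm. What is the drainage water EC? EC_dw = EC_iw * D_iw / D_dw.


EC_dw = EC_iw * D_iw / D_dw
EC_dw = 3 * 169 / 50
EC_dw = 507 / 50

10.1400 dS/m


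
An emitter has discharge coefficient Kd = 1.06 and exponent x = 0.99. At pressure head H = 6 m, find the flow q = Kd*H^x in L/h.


q = Kd * H^x = 1.06 * 6^0.99 = 1.06 * 5.893452

6.2471 L/h


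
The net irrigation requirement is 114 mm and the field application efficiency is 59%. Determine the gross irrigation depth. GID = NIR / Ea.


Ea = 59% = 0.59
GID = NIR / Ea = 114 / 0.59 = 193.2203 mm

193.2203 mm


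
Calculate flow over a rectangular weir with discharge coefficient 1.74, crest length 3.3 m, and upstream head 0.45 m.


Q = C * L * H^(3/2) = 1.74 * 3.3 * 0.45^1.5 = 1.74 * 3.3 * 0.301869

1.7333 m^3/s


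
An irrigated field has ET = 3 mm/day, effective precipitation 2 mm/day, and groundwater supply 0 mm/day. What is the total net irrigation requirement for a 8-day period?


Daily deficit = ET - Pe - GW = 3 - 2 - 0 = 1 mm/day
NIR = 1 * 8 = 8 mm

8.0000 mm


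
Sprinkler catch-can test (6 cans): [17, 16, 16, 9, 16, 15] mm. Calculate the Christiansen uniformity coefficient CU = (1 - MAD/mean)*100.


mean = 14.833333 mm
MAD = 1.944444 mm
CU = (1 - 1.944444/14.833333)*100

86.8914 %


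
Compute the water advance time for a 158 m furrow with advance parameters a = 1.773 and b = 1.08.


t = (L/a)^(1/b)
t = (158/1.773)^(1/1.08)
t = 89.114495^(1/1.08)

63.9010 min


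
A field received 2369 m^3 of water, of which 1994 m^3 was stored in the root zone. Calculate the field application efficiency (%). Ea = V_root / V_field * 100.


Ea = V_root / V_field * 100 = 1994 / 2369 * 100 = 84.1705%

84.1705 %


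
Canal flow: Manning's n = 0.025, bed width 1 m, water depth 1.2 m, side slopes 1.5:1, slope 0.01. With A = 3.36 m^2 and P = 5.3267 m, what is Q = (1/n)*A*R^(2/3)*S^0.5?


R = A/P = 3.36/5.3267 = 0.630785
Q = (1/0.025) * 3.36 * 0.630785^(2/3) * 0.01^0.5

9.8852 m^3/s


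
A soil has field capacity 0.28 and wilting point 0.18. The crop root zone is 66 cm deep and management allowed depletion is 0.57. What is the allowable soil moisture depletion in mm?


SMD = (FC - PWP) * d * MAD * 10
SMD = (0.28 - 0.18) * 66 * 0.57 * 10
SMD = 0.1000 * 66 * 0.57 * 10

37.6200 mm


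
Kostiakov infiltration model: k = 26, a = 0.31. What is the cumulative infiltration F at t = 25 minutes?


F = k * t^a = 26 * 25^0.31
F = 26 * 2.712448

70.5236 mm


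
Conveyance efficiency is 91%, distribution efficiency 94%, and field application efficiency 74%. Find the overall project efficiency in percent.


Ec = 0.91, Eb = 0.94, Ea = 0.74
E = 0.91 * 0.94 * 0.74 * 100 = 63.2996%

63.2996 %


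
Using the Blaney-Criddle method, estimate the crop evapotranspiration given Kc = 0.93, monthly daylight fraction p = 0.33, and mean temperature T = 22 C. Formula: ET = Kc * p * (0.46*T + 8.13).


ET = Kc * p * (0.46*T + 8.13)
ET = 0.93 * 0.33 * (0.46*22 + 8.13)
ET = 0.93 * 0.33 * 18.2500

5.6009 mm/day


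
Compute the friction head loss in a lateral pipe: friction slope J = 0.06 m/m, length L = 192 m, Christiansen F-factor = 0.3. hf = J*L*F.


hf = J * L * F = 0.06 * 192 * 0.3 = 3.4560 m

3.4560 m


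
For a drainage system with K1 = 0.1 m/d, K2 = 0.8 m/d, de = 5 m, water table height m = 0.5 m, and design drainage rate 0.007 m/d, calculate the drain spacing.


S^2 = 8*K2*de*m/q + 4*K1*m^2/q
S^2 = 8*0.8*5*0.5/0.007 + 4*0.1*0.5^2/0.007
S = sqrt(2300.0000)

47.9583 m


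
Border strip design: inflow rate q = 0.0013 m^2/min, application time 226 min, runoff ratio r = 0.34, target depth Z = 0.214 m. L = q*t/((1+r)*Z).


L = q*t/((1+r)*Z)
L = 0.0013*226/((1+0.34)*0.214)
L = 0.2938/0.28676

1.0246 m


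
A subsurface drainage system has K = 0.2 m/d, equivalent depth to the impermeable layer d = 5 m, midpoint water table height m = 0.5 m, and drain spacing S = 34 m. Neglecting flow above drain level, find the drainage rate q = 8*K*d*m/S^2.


q = 8*K*d*m/S^2
q = 8*0.2*5*0.5/34^2
q = 4.0000 / 1156

0.0035 m/d


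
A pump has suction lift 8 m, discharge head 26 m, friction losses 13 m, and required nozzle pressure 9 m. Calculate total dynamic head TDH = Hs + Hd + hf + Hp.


TDH = Hs + Hd + hf + Hp = 8 + 26 + 13 + 9 = 56

56 m


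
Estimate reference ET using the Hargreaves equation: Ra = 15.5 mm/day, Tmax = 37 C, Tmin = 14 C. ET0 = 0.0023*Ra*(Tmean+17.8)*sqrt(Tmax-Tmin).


Tmean = (Tmax + Tmin)/2 = (37 + 14)/2 = 25.5
ET0 = 0.0023 * 15.5 * (25.5 + 17.8) * sqrt(37 - 14)
ET0 = 0.0023 * 15.5 * 43.3 * 4.795832

7.4031 mm/day


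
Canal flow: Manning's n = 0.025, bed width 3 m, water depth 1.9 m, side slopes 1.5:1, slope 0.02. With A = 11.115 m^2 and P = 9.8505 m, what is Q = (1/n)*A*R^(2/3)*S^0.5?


R = A/P = 11.115/9.8505 = 1.128369
Q = (1/0.025) * 11.115 * 1.128369^(2/3) * 0.02^0.5

68.1478 m^3/s


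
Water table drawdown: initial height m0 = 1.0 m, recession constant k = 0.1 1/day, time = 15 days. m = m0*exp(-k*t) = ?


m = m0 * exp(-k*t)
m = 1.0 * exp(-0.1 * 15)
m = 1.0 * exp(-1.5000)

0.2231 m


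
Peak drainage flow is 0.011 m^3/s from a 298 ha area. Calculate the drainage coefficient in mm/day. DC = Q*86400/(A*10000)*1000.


DC = Q * 86400 / (A * 10000) * 1000
DC = 0.011 * 86400 / (298 * 10000) * 1000
DC = 950400.0000 / 2980000

0.3189 mm/day


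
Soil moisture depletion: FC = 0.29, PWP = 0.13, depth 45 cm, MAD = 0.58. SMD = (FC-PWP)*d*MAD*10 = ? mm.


SMD = (FC - PWP) * d * MAD * 10
SMD = (0.29 - 0.13) * 45 * 0.58 * 10
SMD = 0.1600 * 45 * 0.58 * 10

41.7600 mm


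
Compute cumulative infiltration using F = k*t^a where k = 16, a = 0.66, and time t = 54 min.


F = k * t^a = 16 * 54^0.66
F = 16 * 13.911690

222.5870 mm


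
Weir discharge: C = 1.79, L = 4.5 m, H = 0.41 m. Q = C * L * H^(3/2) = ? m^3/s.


Q = C * L * H^(3/2) = 1.79 * 4.5 * 0.41^1.5 = 1.79 * 4.5 * 0.262528

2.1147 m^3/s


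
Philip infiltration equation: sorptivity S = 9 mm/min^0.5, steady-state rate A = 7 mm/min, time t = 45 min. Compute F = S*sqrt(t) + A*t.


F = S*sqrt(t) + A*t
F = 9*sqrt(45) + 7*45
F = 9*6.708204 + 315

375.3738 mm


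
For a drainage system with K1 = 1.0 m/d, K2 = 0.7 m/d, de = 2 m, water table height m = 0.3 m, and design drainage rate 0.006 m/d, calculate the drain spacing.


S^2 = 8*K2*de*m/q + 4*K1*m^2/q
S^2 = 8*0.7*2*0.3/0.006 + 4*1.0*0.3^2/0.006
S = sqrt(620.0000)

24.8998 m


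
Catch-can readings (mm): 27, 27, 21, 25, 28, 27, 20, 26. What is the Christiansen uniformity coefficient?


mean = 25.125000 mm
MAD = 2.343750 mm
CU = (1 - 2.343750/25.125000)*100

90.6716 %


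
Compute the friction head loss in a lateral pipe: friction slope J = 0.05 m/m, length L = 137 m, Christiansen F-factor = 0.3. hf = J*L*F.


hf = J * L * F = 0.05 * 137 * 0.3 = 2.0550 m

2.0550 m


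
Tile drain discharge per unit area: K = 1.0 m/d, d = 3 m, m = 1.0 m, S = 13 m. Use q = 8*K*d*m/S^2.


q = 8*K*d*m/S^2
q = 8*1.0*3*1.0/13^2
q = 24.0000 / 169

0.1420 m/d


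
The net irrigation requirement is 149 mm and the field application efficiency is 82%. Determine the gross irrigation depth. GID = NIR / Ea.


Ea = 82% = 0.82
GID = NIR / Ea = 149 / 0.82 = 181.7073 mm

181.7073 mm


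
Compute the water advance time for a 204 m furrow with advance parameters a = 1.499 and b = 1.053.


t = (L/a)^(1/b)
t = (204/1.499)^(1/1.053)
t = 136.090727^(1/1.053)

106.2742 min


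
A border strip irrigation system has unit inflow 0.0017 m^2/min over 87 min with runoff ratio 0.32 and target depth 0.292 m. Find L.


L = q*t/((1+r)*Z)
L = 0.0017*87/((1+0.32)*0.292)
L = 0.1479/0.38544

0.3837 m


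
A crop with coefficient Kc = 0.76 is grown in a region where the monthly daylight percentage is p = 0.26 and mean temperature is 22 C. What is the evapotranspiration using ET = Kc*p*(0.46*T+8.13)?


ET = Kc * p * (0.46*T + 8.13)
ET = 0.76 * 0.26 * (0.46*22 + 8.13)
ET = 0.76 * 0.26 * 18.2500

3.6062 mm/day


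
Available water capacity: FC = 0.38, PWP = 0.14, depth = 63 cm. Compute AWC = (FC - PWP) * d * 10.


AWC = (FC - PWP) * d * 10
AWC = (0.38 - 0.14) * 63 * 10
AWC = 0.2400 * 63 * 10

151.2000 mm


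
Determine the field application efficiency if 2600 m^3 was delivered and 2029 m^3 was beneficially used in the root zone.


Ea = V_root / V_field * 100 = 2029 / 2600 * 100 = 78.0385%

78.0385 %


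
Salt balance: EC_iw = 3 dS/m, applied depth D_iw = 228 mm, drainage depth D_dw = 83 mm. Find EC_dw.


EC_dw = EC_iw * D_iw / D_dw
EC_dw = 3 * 228 / 83
EC_dw = 684 / 83

8.2410 dS/m


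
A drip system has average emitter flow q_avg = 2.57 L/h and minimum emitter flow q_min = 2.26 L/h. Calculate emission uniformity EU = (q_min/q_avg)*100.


EU = (q_min/q_avg)*100 = (2.26/2.57)*100 = 87.9377%

87.9377 %


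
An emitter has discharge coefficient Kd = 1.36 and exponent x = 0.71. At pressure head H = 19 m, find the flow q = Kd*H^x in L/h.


q = Kd * H^x = 1.36 * 19^0.71 = 1.36 * 8.089377

11.0016 L/h


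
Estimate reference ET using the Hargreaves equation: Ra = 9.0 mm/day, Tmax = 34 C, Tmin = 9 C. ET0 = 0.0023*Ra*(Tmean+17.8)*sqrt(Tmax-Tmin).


Tmean = (Tmax + Tmin)/2 = (34 + 9)/2 = 21.5
ET0 = 0.0023 * 9.0 * (21.5 + 17.8) * sqrt(34 - 9)
ET0 = 0.0023 * 9.0 * 39.3 * 5.000000

4.0675 mm/day


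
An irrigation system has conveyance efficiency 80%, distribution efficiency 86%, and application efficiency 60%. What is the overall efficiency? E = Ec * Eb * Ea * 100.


Ec = 0.8, Eb = 0.86, Ea = 0.6
E = 0.8 * 0.86 * 0.6 * 100 = 41.2800%

41.2800 %


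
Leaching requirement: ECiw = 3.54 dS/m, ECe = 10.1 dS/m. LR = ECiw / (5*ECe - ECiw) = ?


LR = ECiw / (5*ECe - ECiw)
LR = 3.54 / (5*10.1 - 3.54)
LR = 3.54 / 46.9600

0.0754


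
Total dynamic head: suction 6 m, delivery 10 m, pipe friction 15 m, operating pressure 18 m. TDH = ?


TDH = Hs + Hd + hf + Hp = 6 + 10 + 15 + 18 = 49

49 m


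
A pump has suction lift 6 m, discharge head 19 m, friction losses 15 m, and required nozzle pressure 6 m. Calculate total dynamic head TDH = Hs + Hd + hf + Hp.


TDH = Hs + Hd + hf + Hp = 6 + 19 + 15 + 6 = 46

46 m


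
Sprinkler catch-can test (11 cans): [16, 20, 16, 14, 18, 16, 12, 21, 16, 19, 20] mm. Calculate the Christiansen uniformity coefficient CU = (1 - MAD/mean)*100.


mean = 17.090909 mm
MAD = 2.280992 mm
CU = (1 - 2.280992/17.090909)*100

86.6538 %


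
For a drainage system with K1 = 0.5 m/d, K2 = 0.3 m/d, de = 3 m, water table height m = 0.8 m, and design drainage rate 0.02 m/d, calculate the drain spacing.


S^2 = 8*K2*de*m/q + 4*K1*m^2/q
S^2 = 8*0.3*3*0.8/0.02 + 4*0.5*0.8^2/0.02
S = sqrt(352.0000)

18.7617 m


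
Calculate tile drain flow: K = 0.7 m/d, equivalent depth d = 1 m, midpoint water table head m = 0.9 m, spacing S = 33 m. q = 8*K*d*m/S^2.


q = 8*K*d*m/S^2
q = 8*0.7*1*0.9/33^2
q = 5.0400 / 1089

0.0046 m/d


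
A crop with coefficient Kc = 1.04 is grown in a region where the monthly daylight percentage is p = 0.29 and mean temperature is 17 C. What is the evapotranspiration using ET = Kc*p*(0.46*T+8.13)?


ET = Kc * p * (0.46*T + 8.13)
ET = 1.04 * 0.29 * (0.46*17 + 8.13)
ET = 1.04 * 0.29 * 15.9500

4.8105 mm/day


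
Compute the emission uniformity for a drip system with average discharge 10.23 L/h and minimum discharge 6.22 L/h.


EU = (q_min/q_avg)*100 = (6.22/10.23)*100 = 60.8016%

60.8016 %


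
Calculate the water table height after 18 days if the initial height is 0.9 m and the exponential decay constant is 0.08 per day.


m = m0 * exp(-k*t)
m = 0.9 * exp(-0.08 * 18)
m = 0.9 * exp(-1.4400)

0.2132 m


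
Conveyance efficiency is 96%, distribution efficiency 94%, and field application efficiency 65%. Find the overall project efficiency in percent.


Ec = 0.96, Eb = 0.94, Ea = 0.65
E = 0.96 * 0.94 * 0.65 * 100 = 58.6560%

58.6560 %


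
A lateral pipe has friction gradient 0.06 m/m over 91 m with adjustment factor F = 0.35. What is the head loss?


hf = J * L * F = 0.06 * 91 * 0.35 = 1.9110 m

1.9110 m


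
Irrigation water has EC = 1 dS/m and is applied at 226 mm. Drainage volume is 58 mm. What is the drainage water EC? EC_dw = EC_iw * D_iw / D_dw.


EC_dw = EC_iw * D_iw / D_dw
EC_dw = 1 * 226 / 58
EC_dw = 226 / 58

3.8966 dS/m


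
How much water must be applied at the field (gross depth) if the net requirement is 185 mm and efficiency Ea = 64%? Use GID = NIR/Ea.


Ea = 64% = 0.64
GID = NIR / Ea = 185 / 0.64 = 289.0625 mm

289.0625 mm


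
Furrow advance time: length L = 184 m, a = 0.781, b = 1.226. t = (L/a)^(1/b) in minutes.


t = (L/a)^(1/b)
t = (184/0.781)^(1/1.226)
t = 235.595391^(1/1.226)

86.0762 min


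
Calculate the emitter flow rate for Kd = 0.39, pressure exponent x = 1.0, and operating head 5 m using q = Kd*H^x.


q = Kd * H^x = 0.39 * 5^1.0 = 0.39 * 5.000000

1.9500 L/h


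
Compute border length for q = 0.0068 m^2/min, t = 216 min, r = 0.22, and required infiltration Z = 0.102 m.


L = q*t/((1+r)*Z)
L = 0.0068*216/((1+0.22)*0.102)
L = 1.4688/0.12444

11.8033 m


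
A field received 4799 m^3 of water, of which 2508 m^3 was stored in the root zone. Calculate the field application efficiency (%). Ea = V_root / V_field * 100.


Ea = V_root / V_field * 100 = 2508 / 4799 * 100 = 52.2609%

52.2609 %


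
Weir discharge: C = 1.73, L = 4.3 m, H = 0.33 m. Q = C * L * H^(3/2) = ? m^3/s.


Q = C * L * H^(3/2) = 1.73 * 4.3 * 0.33^1.5 = 1.73 * 4.3 * 0.189571

1.4102 m^3/s


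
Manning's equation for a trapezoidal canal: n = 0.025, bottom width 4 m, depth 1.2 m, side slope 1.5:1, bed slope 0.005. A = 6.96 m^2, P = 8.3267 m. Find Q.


R = A/P = 6.96/8.3267 = 0.835865
Q = (1/0.025) * 6.96 * 0.835865^(2/3) * 0.005^0.5

17.4681 m^3/s


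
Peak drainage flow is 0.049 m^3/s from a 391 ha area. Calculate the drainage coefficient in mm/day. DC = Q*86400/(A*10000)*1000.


DC = Q * 86400 / (A * 10000) * 1000
DC = 0.049 * 86400 / (391 * 10000) * 1000
DC = 4233600.0000 / 3910000

1.0828 mm/day


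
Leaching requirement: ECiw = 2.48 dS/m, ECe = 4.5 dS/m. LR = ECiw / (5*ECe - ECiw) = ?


LR = ECiw / (5*ECe - ECiw)
LR = 2.48 / (5*4.5 - 2.48)
LR = 2.48 / 20.0200

0.1239


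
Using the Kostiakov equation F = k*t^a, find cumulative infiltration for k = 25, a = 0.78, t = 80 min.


F = k * t^a = 25 * 80^0.78
F = 25 * 30.507751

762.6938 mm


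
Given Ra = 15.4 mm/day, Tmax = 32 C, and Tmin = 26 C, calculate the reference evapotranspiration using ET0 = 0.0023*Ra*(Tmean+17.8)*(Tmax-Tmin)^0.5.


Tmean = (Tmax + Tmin)/2 = (32 + 26)/2 = 29.0
ET0 = 0.0023 * 15.4 * (29.0 + 17.8) * sqrt(32 - 26)
ET0 = 0.0023 * 15.4 * 46.8 * 2.449490

4.0604 mm/day


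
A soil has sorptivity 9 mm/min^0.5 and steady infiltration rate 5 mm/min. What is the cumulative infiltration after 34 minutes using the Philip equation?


F = S*sqrt(t) + A*t
F = 9*sqrt(34) + 5*34
F = 9*5.830952 + 170

222.4786 mm


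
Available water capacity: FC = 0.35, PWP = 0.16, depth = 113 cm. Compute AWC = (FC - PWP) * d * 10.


AWC = (FC - PWP) * d * 10
AWC = (0.35 - 0.16) * 113 * 10
AWC = 0.1900 * 113 * 10

214.7000 mm


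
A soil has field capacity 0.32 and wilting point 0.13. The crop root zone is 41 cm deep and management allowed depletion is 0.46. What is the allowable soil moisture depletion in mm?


SMD = (FC - PWP) * d * MAD * 10
SMD = (0.32 - 0.13) * 41 * 0.46 * 10
SMD = 0.1900 * 41 * 0.46 * 10

35.8340 mm


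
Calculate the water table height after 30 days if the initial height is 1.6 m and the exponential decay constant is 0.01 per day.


m = m0 * exp(-k*t)
m = 1.6 * exp(-0.01 * 30)
m = 1.6 * exp(-0.3000)

1.1853 m


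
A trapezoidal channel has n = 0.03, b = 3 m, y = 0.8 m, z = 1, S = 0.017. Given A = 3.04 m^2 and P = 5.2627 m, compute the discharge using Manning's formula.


R = A/P = 3.04/5.2627 = 0.577650
Q = (1/0.03) * 3.04 * 0.577650^(2/3) * 0.017^0.5

9.1640 m^3/s


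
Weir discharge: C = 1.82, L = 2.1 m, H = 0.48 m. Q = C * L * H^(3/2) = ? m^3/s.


Q = C * L * H^(3/2) = 1.82 * 2.1 * 0.48^1.5 = 1.82 * 2.1 * 0.332554

1.2710 m^3/s


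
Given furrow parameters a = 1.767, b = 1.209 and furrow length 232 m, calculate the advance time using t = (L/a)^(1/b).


t = (L/a)^(1/b)
t = (232/1.767)^(1/1.209)
t = 131.295982^(1/1.209)

56.5027 min


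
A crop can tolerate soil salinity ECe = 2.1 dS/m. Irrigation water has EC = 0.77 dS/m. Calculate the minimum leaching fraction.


LR = ECiw / (5*ECe - ECiw)
LR = 0.77 / (5*2.1 - 0.77)
LR = 0.77 / 9.7300

0.0791


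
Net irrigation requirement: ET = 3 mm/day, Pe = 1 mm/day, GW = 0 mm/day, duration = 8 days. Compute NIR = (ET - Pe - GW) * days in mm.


Daily deficit = ET - Pe - GW = 3 - 1 - 0 = 2 mm/day
NIR = 2 * 8 = 16 mm

16.0000 mm


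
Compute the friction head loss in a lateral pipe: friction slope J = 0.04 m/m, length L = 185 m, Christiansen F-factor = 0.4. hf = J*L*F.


hf = J * L * F = 0.04 * 185 * 0.4 = 2.9600 m

2.9600 m


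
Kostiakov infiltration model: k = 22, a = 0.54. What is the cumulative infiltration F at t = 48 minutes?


F = k * t^a = 22 * 48^0.54
F = 22 * 8.088542

177.9479 mm


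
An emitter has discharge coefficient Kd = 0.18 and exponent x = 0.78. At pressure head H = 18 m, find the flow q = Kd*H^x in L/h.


q = Kd * H^x = 0.18 * 18^0.78 = 0.18 * 9.530431

1.7155 L/h


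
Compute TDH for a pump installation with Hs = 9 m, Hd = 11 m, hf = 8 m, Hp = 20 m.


TDH = Hs + Hd + hf + Hp = 9 + 11 + 8 + 20 = 48

48 m


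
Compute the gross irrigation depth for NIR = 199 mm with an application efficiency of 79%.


Ea = 79% = 0.79
GID = NIR / Ea = 199 / 0.79 = 251.8987 mm

251.8987 mm


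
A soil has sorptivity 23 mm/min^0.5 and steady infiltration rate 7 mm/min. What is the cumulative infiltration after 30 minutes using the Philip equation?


F = S*sqrt(t) + A*t
F = 23*sqrt(30) + 7*30
F = 23*5.477226 + 210

335.9762 mm


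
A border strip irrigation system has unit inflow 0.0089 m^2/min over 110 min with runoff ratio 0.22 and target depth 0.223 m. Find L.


L = q*t/((1+r)*Z)
L = 0.0089*110/((1+0.22)*0.223)
L = 0.979/0.27206

3.5985 m


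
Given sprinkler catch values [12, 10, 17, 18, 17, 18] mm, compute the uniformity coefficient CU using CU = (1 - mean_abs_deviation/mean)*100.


mean = 15.333333 mm
MAD = 2.888889 mm
CU = (1 - 2.888889/15.333333)*100

81.1594 %


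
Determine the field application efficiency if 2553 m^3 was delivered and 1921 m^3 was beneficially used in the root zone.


Ea = V_root / V_field * 100 = 1921 / 2553 * 100 = 75.2448%

75.2448 %


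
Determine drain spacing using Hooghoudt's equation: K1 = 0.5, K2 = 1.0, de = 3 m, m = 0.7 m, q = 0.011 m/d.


S^2 = 8*K2*de*m/q + 4*K1*m^2/q
S^2 = 8*1.0*3*0.7/0.011 + 4*0.5*0.7^2/0.011
S = sqrt(1616.3636)

40.2040 m


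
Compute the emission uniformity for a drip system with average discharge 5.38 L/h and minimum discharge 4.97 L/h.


EU = (q_min/q_avg)*100 = (4.97/5.38)*100 = 92.3792%

92.3792 %


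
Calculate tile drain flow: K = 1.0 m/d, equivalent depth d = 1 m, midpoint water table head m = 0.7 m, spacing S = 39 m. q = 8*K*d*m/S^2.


q = 8*K*d*m/S^2
q = 8*1.0*1*0.7/39^2
q = 5.6000 / 1521

0.0037 m/d


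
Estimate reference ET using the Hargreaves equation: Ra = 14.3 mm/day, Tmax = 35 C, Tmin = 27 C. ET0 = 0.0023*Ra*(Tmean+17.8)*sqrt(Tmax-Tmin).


Tmean = (Tmax + Tmin)/2 = (35 + 27)/2 = 31.0
ET0 = 0.0023 * 14.3 * (31.0 + 17.8) * sqrt(35 - 27)
ET0 = 0.0023 * 14.3 * 48.8 * 2.828427

4.5397 mm/day


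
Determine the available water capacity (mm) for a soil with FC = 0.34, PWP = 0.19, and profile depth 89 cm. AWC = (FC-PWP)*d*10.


AWC = (FC - PWP) * d * 10
AWC = (0.34 - 0.19) * 89 * 10
AWC = 0.1500 * 89 * 10

133.5000 mm


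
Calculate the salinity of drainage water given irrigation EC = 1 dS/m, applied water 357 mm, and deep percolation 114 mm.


EC_dw = EC_iw * D_iw / D_dw
EC_dw = 1 * 357 / 114
EC_dw = 357 / 114

3.1316 dS/m


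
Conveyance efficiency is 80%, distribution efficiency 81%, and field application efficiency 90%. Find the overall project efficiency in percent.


Ec = 0.8, Eb = 0.81, Ea = 0.9
E = 0.8 * 0.81 * 0.9 * 100 = 58.3200%

58.3200 %


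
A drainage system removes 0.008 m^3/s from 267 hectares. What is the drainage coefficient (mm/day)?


DC = Q * 86400 / (A * 10000) * 1000
DC = 0.008 * 86400 / (267 * 10000) * 1000
DC = 691200.0000 / 2670000

0.2589 mm/day


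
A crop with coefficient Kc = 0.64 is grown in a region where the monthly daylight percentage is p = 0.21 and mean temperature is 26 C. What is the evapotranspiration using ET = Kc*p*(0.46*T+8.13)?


ET = Kc * p * (0.46*T + 8.13)
ET = 0.64 * 0.21 * (0.46*26 + 8.13)
ET = 0.64 * 0.21 * 20.0900

2.7001 mm/day


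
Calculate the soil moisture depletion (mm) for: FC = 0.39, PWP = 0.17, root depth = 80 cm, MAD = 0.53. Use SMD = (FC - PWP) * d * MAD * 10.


SMD = (FC - PWP) * d * MAD * 10
SMD = (0.39 - 0.17) * 80 * 0.53 * 10
SMD = 0.2200 * 80 * 0.53 * 10

93.2800 mm


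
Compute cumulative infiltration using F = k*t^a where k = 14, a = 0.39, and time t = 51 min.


F = k * t^a = 14 * 51^0.39
F = 14 * 4.633961

64.8755 mm


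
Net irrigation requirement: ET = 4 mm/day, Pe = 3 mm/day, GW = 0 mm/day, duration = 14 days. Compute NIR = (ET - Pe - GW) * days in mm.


Daily deficit = ET - Pe - GW = 4 - 3 - 0 = 1 mm/day
NIR = 1 * 14 = 14 mm

14.0000 mm


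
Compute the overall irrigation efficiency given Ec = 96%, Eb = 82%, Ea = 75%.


Ec = 0.96, Eb = 0.82, Ea = 0.75
E = 0.96 * 0.82 * 0.75 * 100 = 59.0400%

59.0400 %


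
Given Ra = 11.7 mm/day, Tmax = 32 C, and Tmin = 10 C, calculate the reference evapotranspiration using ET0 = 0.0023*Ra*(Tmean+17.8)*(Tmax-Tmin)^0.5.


Tmean = (Tmax + Tmin)/2 = (32 + 10)/2 = 21.0
ET0 = 0.0023 * 11.7 * (21.0 + 17.8) * sqrt(32 - 10)
ET0 = 0.0023 * 11.7 * 38.8 * 4.690416

4.8973 mm/day


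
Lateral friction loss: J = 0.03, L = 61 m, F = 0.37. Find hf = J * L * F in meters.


hf = J * L * F = 0.03 * 61 * 0.37 = 0.6771 m

0.6771 m


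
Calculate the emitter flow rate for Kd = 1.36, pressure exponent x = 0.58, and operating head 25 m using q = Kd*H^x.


q = Kd * H^x = 1.36 * 25^0.58 = 1.36 * 6.468524

8.7972 L/h


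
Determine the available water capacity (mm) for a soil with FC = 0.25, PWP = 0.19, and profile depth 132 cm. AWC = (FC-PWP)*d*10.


AWC = (FC - PWP) * d * 10
AWC = (0.25 - 0.19) * 132 * 10
AWC = 0.0600 * 132 * 10

79.2000 mm


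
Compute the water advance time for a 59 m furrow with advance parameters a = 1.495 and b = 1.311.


t = (L/a)^(1/b)
t = (59/1.495)^(1/1.311)
t = 39.464883^(1/1.311)

16.5026 min


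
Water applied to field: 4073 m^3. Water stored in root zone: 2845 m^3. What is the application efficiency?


Ea = V_root / V_field * 100 = 2845 / 4073 * 100 = 69.8502%

69.8502 %


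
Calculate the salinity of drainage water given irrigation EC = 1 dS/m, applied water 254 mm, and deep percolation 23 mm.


EC_dw = EC_iw * D_iw / D_dw
EC_dw = 1 * 254 / 23
EC_dw = 254 / 23

11.0435 dS/m


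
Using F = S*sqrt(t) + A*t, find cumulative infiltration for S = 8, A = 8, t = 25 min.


F = S*sqrt(t) + A*t
F = 8*sqrt(25) + 8*25
F = 8*5.000000 + 200

240.0000 mm


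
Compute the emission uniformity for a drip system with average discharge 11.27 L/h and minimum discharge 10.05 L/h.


EU = (q_min/q_avg)*100 = (10.05/11.27)*100 = 89.1748%

89.1748 %


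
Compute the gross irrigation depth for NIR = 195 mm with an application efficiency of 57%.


Ea = 57% = 0.57
GID = NIR / Ea = 195 / 0.57 = 342.1053 mm

342.1053 mm


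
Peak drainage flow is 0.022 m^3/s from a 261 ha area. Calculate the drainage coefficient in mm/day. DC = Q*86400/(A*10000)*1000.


DC = Q * 86400 / (A * 10000) * 1000
DC = 0.022 * 86400 / (261 * 10000) * 1000
DC = 1900800.0000 / 2610000

0.7283 mm/day


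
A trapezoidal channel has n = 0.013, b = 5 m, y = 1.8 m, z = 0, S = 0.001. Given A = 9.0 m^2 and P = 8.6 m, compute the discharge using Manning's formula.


R = A/P = 9.0/8.6 = 1.046512
Q = (1/0.013) * 9.0 * 1.046512^(2/3) * 0.001^0.5

22.5664 m^3/s


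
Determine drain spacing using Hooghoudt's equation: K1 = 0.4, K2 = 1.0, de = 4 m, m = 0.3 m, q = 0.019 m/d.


S^2 = 8*K2*de*m/q + 4*K1*m^2/q
S^2 = 8*1.0*4*0.3/0.019 + 4*0.4*0.3^2/0.019
S = sqrt(512.8421)

22.6460 m


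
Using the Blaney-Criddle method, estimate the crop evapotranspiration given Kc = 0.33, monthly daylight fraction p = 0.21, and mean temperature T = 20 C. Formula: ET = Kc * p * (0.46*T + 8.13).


ET = Kc * p * (0.46*T + 8.13)
ET = 0.33 * 0.21 * (0.46*20 + 8.13)
ET = 0.33 * 0.21 * 17.3300

1.2010 mm/day


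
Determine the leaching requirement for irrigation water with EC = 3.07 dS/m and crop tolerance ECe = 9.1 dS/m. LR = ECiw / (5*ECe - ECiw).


LR = ECiw / (5*ECe - ECiw)
LR = 3.07 / (5*9.1 - 3.07)
LR = 3.07 / 42.4300

0.0724


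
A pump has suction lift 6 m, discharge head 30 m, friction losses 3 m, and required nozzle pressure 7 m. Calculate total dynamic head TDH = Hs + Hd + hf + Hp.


TDH = Hs + Hd + hf + Hp = 6 + 30 + 3 + 7 = 46

46 m


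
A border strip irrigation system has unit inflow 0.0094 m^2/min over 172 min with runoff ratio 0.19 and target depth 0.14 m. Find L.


L = q*t/((1+r)*Z)
L = 0.0094*172/((1+0.19)*0.14)
L = 1.6168/0.1666

9.7047 m


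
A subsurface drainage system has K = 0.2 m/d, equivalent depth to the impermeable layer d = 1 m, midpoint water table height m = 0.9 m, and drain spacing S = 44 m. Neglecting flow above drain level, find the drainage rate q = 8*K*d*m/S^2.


q = 8*K*d*m/S^2
q = 8*0.2*1*0.9/44^2
q = 1.4400 / 1936

7.4380e-04 m/d


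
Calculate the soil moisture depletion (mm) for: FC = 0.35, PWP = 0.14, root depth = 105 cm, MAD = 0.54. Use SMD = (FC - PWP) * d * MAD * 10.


SMD = (FC - PWP) * d * MAD * 10
SMD = (0.35 - 0.14) * 105 * 0.54 * 10
SMD = 0.2100 * 105 * 0.54 * 10

119.0700 mm


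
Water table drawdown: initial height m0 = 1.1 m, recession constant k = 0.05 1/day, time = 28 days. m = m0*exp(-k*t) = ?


m = m0 * exp(-k*t)
m = 1.1 * exp(-0.05 * 28)
m = 1.1 * exp(-1.4000)

0.2713 m


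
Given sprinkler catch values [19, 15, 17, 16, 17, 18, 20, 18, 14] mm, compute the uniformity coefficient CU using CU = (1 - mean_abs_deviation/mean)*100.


mean = 17.111111 mm
MAD = 1.456790 mm
CU = (1 - 1.456790/17.111111)*100

91.4863 %


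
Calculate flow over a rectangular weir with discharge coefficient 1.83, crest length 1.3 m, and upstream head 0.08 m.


Q = C * L * H^(3/2) = 1.83 * 1.3 * 0.08^1.5 = 1.83 * 1.3 * 0.022627

0.0538 m^3/s


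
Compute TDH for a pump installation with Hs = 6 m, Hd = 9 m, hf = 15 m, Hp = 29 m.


TDH = Hs + Hd + hf + Hp = 6 + 9 + 15 + 29 = 59

59 m


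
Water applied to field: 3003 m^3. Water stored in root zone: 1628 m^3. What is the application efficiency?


Ea = V_root / V_field * 100 = 1628 / 3003 * 100 = 54.2125%

54.2125 %


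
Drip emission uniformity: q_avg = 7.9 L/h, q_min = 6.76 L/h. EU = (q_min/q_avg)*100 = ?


EU = (q_min/q_avg)*100 = (6.76/7.9)*100 = 85.5696%

85.5696 %


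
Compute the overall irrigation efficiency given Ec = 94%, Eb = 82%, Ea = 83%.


Ec = 0.94, Eb = 0.82, Ea = 0.83
E = 0.94 * 0.82 * 0.83 * 100 = 63.9764%

63.9764 %


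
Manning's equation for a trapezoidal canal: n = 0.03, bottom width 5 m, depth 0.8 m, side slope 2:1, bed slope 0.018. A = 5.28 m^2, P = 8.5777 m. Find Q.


R = A/P = 5.28/8.5777 = 0.615550
Q = (1/0.03) * 5.28 * 0.615550^(2/3) * 0.018^0.5

17.0867 m^3/s


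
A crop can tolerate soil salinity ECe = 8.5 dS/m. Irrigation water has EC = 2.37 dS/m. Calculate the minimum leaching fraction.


LR = ECiw / (5*ECe - ECiw)
LR = 2.37 / (5*8.5 - 2.37)
LR = 2.37 / 40.1300

0.0591
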